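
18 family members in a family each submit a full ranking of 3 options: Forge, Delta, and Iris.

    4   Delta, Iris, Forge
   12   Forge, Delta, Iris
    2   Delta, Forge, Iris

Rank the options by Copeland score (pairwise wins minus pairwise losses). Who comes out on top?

Forge

Pairwise results:
  Forge vs Delta: Forge wins 12–6.
  Forge vs Iris: Forge wins 14–4.
  Delta vs Iris: Delta wins 18–0.
Copeland scores (wins − losses):
  Forge: 2 − 0 = 2
  Delta: 1 − 1 = 0
  Iris: 0 − 2 = -2
Forge has the best Copeland score.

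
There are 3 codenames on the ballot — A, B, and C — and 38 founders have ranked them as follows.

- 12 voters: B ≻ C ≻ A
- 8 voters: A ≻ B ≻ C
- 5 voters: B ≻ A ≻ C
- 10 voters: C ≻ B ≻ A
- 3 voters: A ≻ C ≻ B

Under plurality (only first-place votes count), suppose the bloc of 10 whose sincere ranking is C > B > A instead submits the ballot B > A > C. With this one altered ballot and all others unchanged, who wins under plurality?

First-place totals with the altered ballot: A 11, B 27, C 0.
The winner is unchanged: still B.

B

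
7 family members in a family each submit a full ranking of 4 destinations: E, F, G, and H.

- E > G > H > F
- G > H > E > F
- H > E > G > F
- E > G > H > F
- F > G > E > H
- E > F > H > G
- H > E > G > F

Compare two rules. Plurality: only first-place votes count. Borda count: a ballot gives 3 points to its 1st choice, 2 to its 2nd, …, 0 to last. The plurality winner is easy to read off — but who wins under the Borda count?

E

Plurality first-place counts: E 3, F 1, G 1, H 2 → E.
Borda totals: E 15, F 5, G 11, H 11 → E.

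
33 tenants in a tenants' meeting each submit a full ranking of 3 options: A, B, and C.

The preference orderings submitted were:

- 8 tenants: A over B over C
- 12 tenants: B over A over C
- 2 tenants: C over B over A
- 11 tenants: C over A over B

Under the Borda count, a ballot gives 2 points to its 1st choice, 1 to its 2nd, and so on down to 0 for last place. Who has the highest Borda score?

A

Borda scores:
  A: 8·2 + 12·1 + 2·0 + 11·1 = 39
  B: 8·1 + 12·2 + 2·1 + 11·0 = 34
  C: 8·0 + 12·0 + 2·2 + 11·2 = 26
A has the highest total.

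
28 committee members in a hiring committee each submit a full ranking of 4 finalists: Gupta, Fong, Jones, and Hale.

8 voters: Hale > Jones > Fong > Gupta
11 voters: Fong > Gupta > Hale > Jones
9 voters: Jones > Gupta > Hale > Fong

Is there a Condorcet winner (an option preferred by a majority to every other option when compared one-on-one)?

No

Head-to-head results (28 voters total):
Gupta vs Fong: Fong wins 19–9.
Gupta vs Jones: Jones wins 17–11.
Gupta vs Hale: Gupta wins 20–8.
Fong vs Jones: Jones wins 17–11.
Fong vs Hale: Hale wins 17–11.
Jones vs Hale: Hale wins 19–9.
No candidate beats all others: Gupta beats Hale beats Fong beats Gupta, a majority cycle.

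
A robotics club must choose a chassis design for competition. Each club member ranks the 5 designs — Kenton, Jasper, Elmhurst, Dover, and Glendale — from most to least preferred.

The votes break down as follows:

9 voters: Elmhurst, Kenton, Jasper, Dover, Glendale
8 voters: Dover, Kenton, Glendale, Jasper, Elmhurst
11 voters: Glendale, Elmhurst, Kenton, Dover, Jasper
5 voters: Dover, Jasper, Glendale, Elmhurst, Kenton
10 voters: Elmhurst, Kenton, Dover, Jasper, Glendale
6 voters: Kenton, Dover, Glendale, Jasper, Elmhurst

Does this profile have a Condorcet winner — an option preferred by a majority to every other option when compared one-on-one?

No

Head-to-head results (49 voters total):
Kenton vs Jasper: Kenton wins 44–5.
Kenton vs Elmhurst: Elmhurst wins 35–14.
Kenton vs Dover: Kenton wins 36–13.
Kenton vs Glendale: Kenton wins 33–16.
Jasper vs Elmhurst: Elmhurst wins 30–19.
Jasper vs Dover: Dover wins 40–9.
Jasper vs Glendale: Glendale wins 25–24.
Elmhurst vs Dover: Elmhurst wins 30–19.
Elmhurst vs Glendale: Glendale wins 30–19.
Dover vs Glendale: Dover wins 38–11.
No candidate beats all others: Kenton beats Glendale beats Elmhurst beats Kenton, a majority cycle.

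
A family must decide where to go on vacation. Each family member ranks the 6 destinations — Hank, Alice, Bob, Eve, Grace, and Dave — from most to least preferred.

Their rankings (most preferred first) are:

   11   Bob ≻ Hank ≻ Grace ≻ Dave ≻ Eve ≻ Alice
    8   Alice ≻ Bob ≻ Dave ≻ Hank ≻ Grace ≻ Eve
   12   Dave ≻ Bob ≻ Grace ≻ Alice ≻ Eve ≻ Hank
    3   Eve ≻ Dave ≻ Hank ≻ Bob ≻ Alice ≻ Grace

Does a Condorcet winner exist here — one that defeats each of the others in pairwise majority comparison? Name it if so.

Bob

Head-to-head results (34 voters total):
Hank vs Alice: Alice wins 20–14.
Hank vs Bob: Bob wins 31–3.
Hank vs Eve: Hank wins 19–15.
Hank vs Grace: Hank wins 22–12.
Hank vs Dave: Dave wins 23–11.
Alice vs Bob: Bob wins 26–8.
Alice vs Eve: Alice wins 20–14.
Alice vs Grace: Grace wins 23–11.
Alice vs Dave: Dave wins 26–8.
Bob vs Eve: Bob wins 31–3.
Bob vs Grace: Bob wins 34–0.
Bob vs Dave: Bob wins 19–15.
Eve vs Grace: Grace wins 31–3.
Eve vs Dave: Dave wins 31–3.
Grace vs Dave: Dave wins 23–11.
Bob beats each rival — Hank (31–3), Alice (26–8), Eve (31–3), Grace (34–0), Dave (19–15) — so Bob is the Condorcet winner.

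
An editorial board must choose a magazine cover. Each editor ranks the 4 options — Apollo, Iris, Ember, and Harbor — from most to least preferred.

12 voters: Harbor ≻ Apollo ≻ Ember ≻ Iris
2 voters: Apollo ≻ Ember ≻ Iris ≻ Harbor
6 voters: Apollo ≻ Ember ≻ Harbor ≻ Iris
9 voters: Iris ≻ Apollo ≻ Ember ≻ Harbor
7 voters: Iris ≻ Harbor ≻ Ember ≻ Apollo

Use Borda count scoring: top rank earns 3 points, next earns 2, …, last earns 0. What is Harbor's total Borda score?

Borda scores:
  Apollo: 12·2 + 2·3 + 6·3 + 9·2 + 7·0 = 66
  Iris: 12·0 + 2·1 + 6·0 + 9·3 + 7·3 = 50
  Ember: 12·1 + 2·2 + 6·2 + 9·1 + 7·1 = 44
  Harbor: 12·3 + 2·0 + 6·1 + 9·0 + 7·2 = 56

56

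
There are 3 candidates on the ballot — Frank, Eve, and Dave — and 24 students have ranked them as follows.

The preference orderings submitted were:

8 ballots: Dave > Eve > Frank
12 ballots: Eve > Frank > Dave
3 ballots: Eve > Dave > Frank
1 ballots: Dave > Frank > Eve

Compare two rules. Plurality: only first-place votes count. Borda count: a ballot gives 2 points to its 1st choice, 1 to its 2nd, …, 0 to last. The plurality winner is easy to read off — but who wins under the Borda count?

Eve

Plurality first-place counts: Frank 0, Eve 15, Dave 9 → Eve.
Borda totals: Frank 13, Eve 38, Dave 21 → Eve.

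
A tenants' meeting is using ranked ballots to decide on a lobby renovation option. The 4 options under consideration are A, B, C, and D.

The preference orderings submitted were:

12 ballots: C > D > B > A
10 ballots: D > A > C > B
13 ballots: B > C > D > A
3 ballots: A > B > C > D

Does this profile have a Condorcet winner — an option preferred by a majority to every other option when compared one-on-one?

Yes

Head-to-head results (38 voters total):
A vs B: B wins 25–13.
A vs C: C wins 25–13.
A vs D: D wins 35–3.
B vs C: C wins 22–16.
B vs D: D wins 22–16.
C vs D: C wins 28–10.
C beats each rival — A (25–13), B (22–16), D (28–10) — so C is the Condorcet winner.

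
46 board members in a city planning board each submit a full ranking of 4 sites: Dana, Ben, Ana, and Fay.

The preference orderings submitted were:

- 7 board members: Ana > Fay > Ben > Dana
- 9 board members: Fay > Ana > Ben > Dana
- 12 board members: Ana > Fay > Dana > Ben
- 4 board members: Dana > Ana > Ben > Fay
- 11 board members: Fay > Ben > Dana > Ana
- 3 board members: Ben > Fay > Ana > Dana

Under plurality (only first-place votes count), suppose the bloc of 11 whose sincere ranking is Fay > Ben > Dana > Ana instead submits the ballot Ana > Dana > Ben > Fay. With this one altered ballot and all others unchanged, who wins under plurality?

First-place totals with the altered ballot: Dana 4, Ben 3, Ana 30, Fay 9.
The switch changes the winner from Fay to Ana.

Ana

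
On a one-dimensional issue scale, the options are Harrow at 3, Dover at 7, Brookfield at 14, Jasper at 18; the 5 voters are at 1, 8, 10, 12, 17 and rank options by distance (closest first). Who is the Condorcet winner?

Dover

With single-peaked preferences on a line, the Condorcet winner is the candidate closest to the median voter.
The median voter (position 10) is closest to Dover at 7.
Check: Dover vs Jasper — voters closer to Dover: 4 of 5.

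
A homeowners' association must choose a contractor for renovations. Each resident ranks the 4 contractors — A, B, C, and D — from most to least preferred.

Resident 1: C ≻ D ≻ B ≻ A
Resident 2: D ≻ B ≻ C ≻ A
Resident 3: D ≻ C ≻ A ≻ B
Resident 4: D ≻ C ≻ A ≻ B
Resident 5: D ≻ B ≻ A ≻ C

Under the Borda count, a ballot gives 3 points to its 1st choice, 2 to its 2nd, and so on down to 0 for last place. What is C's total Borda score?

8

Borda scores:
  A: 0 + 0 + 1 + 1 + 1 = 3
  B: 1 + 2 + 0 + 0 + 2 = 5
  C: 3 + 1 + 2 + 2 + 0 = 8
  D: 2 + 3 + 3 + 3 + 3 = 14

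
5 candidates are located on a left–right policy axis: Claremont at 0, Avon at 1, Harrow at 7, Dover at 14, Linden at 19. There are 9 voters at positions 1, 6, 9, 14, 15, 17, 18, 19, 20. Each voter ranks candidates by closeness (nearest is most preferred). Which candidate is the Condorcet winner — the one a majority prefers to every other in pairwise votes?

Dover

With single-peaked preferences on a line, the Condorcet winner is the candidate closest to the median voter.
The median voter (position 15) is closest to Dover at 14.
Check: Dover vs Claremont — voters closer to Dover: 7 of 9.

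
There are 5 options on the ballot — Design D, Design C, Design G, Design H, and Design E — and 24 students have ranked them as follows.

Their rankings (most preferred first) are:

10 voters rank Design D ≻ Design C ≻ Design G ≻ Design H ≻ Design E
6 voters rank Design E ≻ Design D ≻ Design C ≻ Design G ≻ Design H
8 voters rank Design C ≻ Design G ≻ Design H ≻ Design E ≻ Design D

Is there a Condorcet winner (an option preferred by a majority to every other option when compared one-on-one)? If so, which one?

None — there is no Condorcet winner

Head-to-head results (24 voters total):
Design D vs Design C: Design D wins 16–8.
Design D vs Design G: Design D wins 16–8.
Design D vs Design H: Design D wins 16–8.
Design D vs Design E: Design E wins 14–10.
Design C vs Design G: Design C wins 24–0.
Design C vs Design H: Design C wins 24–0.
Design C vs Design E: Design C wins 18–6.
Design G vs Design H: Design G wins 24–0.
Design G vs Design E: Design G wins 18–6.
Design H vs Design E: Design H wins 18–6.
No candidate beats all others: Design D beats Design C beats Design E beats Design D, a majority cycle.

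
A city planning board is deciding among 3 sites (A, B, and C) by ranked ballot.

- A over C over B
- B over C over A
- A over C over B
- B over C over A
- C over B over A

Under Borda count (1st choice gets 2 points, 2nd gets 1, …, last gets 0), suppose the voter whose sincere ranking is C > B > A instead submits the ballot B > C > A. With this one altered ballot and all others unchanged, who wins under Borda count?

Borda totals with the altered ballot: A 4, B 6, C 5.
The switch changes the winner from C to B.

B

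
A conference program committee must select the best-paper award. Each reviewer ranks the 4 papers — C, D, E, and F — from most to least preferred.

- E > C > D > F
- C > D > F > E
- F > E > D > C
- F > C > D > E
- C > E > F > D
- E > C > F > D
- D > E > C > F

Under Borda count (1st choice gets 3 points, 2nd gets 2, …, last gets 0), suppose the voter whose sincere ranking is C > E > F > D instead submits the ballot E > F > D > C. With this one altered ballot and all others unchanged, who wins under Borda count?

E

Borda totals with the altered ballot: C 10, D 9, E 13, F 10.
The switch changes the winner from C to E.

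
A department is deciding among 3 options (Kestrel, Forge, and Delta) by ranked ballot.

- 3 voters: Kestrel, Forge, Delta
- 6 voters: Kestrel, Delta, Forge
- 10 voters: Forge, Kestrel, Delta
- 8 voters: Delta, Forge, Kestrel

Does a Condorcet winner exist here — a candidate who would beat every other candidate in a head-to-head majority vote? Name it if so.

There is no Condorcet winner

Head-to-head results (27 voters total):
Kestrel vs Forge: Forge wins 18–9.
Kestrel vs Delta: Kestrel wins 19–8.
Forge vs Delta: Delta wins 14–13.
No candidate beats all others: Kestrel beats Delta beats Forge beats Kestrel, a majority cycle.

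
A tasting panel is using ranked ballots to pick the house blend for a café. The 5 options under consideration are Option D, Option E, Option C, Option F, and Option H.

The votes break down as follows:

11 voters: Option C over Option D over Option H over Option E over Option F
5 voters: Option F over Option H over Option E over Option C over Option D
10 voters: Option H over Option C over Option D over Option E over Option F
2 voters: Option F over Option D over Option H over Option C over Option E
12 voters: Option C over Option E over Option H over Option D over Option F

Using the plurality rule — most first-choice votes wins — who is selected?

First-place vote totals:
  Option D: 0
  Option E: 0
  Option C: 23
  Option F: 7
  Option H: 10
Option C has the most first-place votes.

Option C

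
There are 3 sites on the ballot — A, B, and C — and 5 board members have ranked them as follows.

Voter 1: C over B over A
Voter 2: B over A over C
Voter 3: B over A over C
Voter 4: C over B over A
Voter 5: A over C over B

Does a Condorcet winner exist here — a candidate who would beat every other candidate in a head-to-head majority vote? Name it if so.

None — there is no Condorcet winner

Head-to-head results (5 voters total):
A vs B: B wins 4–1.
A vs C: A wins 3–2.
B vs C: C wins 3–2.
No candidate beats all others: A beats C beats B beats A, a majority cycle.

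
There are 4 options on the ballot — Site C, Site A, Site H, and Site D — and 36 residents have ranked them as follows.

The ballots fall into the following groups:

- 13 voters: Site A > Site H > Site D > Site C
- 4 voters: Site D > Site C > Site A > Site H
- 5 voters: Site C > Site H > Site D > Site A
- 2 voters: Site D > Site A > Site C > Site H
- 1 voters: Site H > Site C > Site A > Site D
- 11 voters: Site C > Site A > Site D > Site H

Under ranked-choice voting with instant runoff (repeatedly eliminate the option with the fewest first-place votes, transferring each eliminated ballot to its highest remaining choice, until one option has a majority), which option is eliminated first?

Round 1: Site C 16, Site A 13, Site D 6, Site H 1. Site H has the fewest and is eliminated.
Round 2: Site C 17, Site A 13, Site D 6. Site D has the fewest and is eliminated.
Round 3: Site C 21, Site A 15. Site C has a majority.

Site H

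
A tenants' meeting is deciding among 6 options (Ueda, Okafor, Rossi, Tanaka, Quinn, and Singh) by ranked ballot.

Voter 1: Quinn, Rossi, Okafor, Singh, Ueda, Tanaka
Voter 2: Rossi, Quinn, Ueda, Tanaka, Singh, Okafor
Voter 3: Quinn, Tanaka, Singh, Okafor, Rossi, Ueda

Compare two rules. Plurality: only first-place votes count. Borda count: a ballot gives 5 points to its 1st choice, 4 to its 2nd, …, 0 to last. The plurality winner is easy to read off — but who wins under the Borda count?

Plurality first-place counts: Ueda 0, Okafor 0, Rossi 1, Tanaka 0, Quinn 2, Singh 0 → Quinn.
Borda totals: Ueda 4, Okafor 5, Rossi 10, Tanaka 6, Quinn 14, Singh 6 → Quinn.

Quinn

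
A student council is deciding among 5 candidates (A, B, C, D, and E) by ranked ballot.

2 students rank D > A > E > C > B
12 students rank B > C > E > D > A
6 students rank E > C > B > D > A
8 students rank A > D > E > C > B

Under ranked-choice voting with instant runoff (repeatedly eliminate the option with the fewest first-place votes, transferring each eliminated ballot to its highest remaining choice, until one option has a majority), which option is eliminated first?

C

Round 1: B 12, A 8, E 6, D 2, C 0. C has the fewest and is eliminated.
Round 2: B 12, A 8, E 6, D 2. D has the fewest and is eliminated.
Round 3: B 12, A 10, E 6. E has the fewest and is eliminated.
Round 4: B 18, A 10. B has a majority.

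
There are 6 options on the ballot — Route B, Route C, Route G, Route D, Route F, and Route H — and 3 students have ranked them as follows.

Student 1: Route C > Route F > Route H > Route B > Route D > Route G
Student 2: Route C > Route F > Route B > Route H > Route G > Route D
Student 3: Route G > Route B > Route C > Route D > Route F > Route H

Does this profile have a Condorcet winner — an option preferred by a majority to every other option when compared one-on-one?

Yes

Head-to-head results (3 voters total):
Route B vs Route C: Route C wins 2–1.
Route B vs Route G: Route B wins 2–1.
Route B vs Route D: Route B wins 3–0.
Route B vs Route F: Route F wins 2–1.
Route B vs Route H: Route B wins 2–1.
Route C vs Route G: Route C wins 2–1.
Route C vs Route D: Route C wins 3–0.
Route C vs Route F: Route C wins 3–0.
Route C vs Route H: Route C wins 3–0.
Route G vs Route D: Route G wins 2–1.
Route G vs Route F: Route F wins 2–1.
Route G vs Route H: Route H wins 2–1.
Route D vs Route F: Route F wins 2–1.
Route D vs Route H: Route H wins 2–1.
Route F vs Route H: Route F wins 3–0.
Route C beats each rival — Route B (2–1), Route G (2–1), Route D (3–0), Route F (3–0), Route H (3–0) — so Route C is the Condorcet winner.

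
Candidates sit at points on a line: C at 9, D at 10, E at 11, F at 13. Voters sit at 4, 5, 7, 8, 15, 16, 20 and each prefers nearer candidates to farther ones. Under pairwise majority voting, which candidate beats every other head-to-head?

C

With single-peaked preferences on a line, the Condorcet winner is the candidate closest to the median voter.
The median voter (position 8) is closest to C at 9.
Check: C vs F — voters closer to C: 4 of 7.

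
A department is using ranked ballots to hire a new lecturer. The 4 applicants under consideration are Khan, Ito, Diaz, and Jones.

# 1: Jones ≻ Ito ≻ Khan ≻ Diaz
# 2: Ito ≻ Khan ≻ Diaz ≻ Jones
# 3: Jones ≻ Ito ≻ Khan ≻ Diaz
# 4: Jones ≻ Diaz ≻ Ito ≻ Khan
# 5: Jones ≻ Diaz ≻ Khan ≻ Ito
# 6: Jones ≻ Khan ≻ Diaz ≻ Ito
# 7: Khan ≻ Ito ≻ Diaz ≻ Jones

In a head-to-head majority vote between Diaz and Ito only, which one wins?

Ito

Ballots ranking Diaz above Ito: 3.
Ballots ranking Ito above Diaz: 4.
Ito wins the head-to-head, 4–3.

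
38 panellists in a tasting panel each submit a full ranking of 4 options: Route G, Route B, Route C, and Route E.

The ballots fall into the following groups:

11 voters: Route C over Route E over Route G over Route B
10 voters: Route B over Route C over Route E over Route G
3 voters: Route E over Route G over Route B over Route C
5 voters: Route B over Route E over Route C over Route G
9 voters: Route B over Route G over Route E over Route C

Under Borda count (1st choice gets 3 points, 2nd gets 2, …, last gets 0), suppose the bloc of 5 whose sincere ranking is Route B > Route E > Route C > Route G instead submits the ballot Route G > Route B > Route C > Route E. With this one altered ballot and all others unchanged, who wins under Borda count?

Route B

Borda totals with the altered ballot: Route G 50, Route B 70, Route C 58, Route E 50.
The winner is unchanged: still Route B.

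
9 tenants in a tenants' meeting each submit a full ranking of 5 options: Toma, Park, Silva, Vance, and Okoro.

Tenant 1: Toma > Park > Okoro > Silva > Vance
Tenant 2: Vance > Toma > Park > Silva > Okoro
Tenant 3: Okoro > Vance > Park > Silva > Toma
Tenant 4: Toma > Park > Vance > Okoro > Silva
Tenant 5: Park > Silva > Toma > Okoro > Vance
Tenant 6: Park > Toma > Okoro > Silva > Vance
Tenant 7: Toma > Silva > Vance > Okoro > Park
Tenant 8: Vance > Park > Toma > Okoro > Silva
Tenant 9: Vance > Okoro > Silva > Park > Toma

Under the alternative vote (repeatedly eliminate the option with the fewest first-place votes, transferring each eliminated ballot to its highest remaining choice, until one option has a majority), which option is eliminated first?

Round 1: Toma 3, Vance 3, Park 2, Okoro 1, Silva 0. Silva has the fewest and is eliminated.
Round 2: Toma 3, Vance 3, Park 2, Okoro 1. Okoro has the fewest and is eliminated.
Round 3: Vance 4, Toma 3, Park 2. Park has the fewest and is eliminated.
Round 4: Toma 5, Vance 4. Toma has a majority.

Silva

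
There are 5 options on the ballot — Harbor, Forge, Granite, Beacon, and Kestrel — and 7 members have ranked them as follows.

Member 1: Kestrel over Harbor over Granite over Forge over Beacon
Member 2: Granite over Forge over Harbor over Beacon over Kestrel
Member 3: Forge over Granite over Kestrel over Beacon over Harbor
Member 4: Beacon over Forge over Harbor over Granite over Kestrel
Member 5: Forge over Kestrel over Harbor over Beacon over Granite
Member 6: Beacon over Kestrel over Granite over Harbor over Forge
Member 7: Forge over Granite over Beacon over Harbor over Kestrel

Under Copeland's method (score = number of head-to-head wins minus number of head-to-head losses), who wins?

Pairwise results:
  Harbor vs Forge: Forge wins 5–2.
  Harbor vs Granite: Granite wins 4–3.
  Harbor vs Beacon: Beacon wins 4–3.
  Harbor vs Kestrel: Kestrel wins 4–3.
  Forge vs Granite: Forge wins 4–3.
  Forge vs Beacon: Forge wins 5–2.
  Forge vs Kestrel: Forge wins 5–2.
  Granite vs Beacon: Granite wins 4–3.
  Granite vs Kestrel: Granite wins 4–3.
  Beacon vs Kestrel: Beacon wins 4–3.
Copeland scores (wins − losses):
  Harbor: 0 − 4 = -4
  Forge: 4 − 0 = 4
  Granite: 3 − 1 = 2
  Beacon: 2 − 2 = 0
  Kestrel: 1 − 3 = -2
Forge has the best Copeland score.

Forge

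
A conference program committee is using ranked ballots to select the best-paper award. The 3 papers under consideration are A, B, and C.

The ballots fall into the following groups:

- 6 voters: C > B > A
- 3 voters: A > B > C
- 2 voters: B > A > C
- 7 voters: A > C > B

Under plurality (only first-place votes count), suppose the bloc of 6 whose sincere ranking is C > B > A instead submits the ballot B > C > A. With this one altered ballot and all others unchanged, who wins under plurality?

First-place totals with the altered ballot: A 10, B 8, C 0.
The winner is unchanged: still A.

A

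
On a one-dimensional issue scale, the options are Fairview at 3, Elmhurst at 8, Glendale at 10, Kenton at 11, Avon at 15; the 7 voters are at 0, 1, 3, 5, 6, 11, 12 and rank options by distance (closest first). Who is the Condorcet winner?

With single-peaked preferences on a line, the Condorcet winner is the candidate closest to the median voter.
The median voter (position 5) is closest to Fairview at 3.
Check: Fairview vs Glendale — voters closer to Fairview: 5 of 7.

Fairview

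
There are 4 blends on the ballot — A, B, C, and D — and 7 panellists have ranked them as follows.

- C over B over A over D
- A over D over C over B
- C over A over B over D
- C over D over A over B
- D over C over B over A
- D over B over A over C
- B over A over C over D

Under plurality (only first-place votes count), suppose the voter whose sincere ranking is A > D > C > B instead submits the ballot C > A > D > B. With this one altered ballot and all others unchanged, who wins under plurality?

First-place totals with the altered ballot: A 0, B 1, C 4, D 2.
The winner is unchanged: still C.

C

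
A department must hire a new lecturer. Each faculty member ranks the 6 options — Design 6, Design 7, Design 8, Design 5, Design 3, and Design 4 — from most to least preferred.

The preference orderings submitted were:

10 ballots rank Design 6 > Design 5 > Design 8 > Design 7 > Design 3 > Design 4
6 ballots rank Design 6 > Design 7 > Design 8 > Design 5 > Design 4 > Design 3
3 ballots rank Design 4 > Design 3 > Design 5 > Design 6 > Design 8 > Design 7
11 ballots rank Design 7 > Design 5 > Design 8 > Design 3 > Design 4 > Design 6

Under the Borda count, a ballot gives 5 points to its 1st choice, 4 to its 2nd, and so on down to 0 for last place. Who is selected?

Design 5

Borda scores:
  Design 6: 10·5 + 6·5 + 3·2 + 11·0 = 86
  Design 7: 10·2 + 6·4 + 3·0 + 11·5 = 99
  Design 8: 10·3 + 6·3 + 3·1 + 11·3 = 84
  Design 5: 10·4 + 6·2 + 3·3 + 11·4 = 105
  Design 3: 10·1 + 6·0 + 3·4 + 11·2 = 44
  Design 4: 10·0 + 6·1 + 3·5 + 11·1 = 32
Design 5 has the highest total.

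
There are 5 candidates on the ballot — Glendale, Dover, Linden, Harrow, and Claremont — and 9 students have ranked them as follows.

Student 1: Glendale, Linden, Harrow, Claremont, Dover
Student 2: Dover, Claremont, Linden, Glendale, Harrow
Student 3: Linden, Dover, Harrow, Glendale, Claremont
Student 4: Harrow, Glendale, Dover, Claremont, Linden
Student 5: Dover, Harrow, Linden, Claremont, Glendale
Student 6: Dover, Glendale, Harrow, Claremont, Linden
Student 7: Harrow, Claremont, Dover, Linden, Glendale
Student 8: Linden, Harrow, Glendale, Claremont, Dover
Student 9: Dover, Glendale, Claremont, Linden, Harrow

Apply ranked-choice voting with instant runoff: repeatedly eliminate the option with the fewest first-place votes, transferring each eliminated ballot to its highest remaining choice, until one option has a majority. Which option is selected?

Round 1: Dover 4, Linden 2, Harrow 2, Glendale 1, Claremont 0. Claremont has the fewest and is eliminated.
Round 2: Dover 4, Linden 2, Harrow 2, Glendale 1. Glendale has the fewest and is eliminated.
Round 3: Dover 4, Linden 3, Harrow 2. Harrow has the fewest and is eliminated.
Round 4: Dover 6, Linden 3. Dover has a majority.

Dover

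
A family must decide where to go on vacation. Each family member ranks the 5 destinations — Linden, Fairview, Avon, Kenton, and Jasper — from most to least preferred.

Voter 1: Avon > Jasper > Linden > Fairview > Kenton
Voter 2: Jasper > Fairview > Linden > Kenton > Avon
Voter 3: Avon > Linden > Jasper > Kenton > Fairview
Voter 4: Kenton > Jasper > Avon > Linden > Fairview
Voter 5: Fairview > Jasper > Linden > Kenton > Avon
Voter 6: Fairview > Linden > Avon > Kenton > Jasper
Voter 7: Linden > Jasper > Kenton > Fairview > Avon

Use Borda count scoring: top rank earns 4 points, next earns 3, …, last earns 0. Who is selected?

Jasper

Borda scores:
  Linden: 2 + 2 + 3 + 1 + 2 + 3 + 4 = 17
  Fairview: 1 + 3 + 0 + 0 + 4 + 4 + 1 = 13
  Avon: 4 + 0 + 4 + 2 + 0 + 2 + 0 = 12
  Kenton: 0 + 1 + 1 + 4 + 1 + 1 + 2 = 10
  Jasper: 3 + 4 + 2 + 3 + 3 + 0 + 3 = 18
Jasper has the highest total.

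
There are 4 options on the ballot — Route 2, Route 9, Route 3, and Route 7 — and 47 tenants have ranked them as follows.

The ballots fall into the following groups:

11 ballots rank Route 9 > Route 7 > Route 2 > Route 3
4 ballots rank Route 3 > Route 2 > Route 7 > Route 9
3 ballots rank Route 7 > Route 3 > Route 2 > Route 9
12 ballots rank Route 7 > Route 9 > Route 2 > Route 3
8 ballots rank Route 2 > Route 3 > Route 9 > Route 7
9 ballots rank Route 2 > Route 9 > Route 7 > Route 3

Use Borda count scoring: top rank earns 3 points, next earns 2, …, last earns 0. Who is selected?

Borda scores:
  Route 2: 11·1 + 4·2 + 3·1 + 12·1 + 8·3 + 9·3 = 85
  Route 9: 11·3 + 4·0 + 3·0 + 12·2 + 8·1 + 9·2 = 83
  Route 3: 11·0 + 4·3 + 3·2 + 12·0 + 8·2 + 9·0 = 34
  Route 7: 11·2 + 4·1 + 3·3 + 12·3 + 8·0 + 9·1 = 80
Route 2 has the highest total.

Route 2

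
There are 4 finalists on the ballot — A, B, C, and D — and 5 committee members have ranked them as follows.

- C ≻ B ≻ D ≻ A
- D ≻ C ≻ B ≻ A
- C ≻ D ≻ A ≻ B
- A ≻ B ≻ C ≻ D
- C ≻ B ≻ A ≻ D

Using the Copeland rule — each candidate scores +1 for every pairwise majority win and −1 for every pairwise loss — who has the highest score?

C

Pairwise results:
  A vs B: B wins 3–2.
  A vs C: C wins 4–1.
  A vs D: D wins 3–2.
  B vs C: C wins 4–1.
  B vs D: B wins 3–2.
  C vs D: C wins 4–1.
Copeland scores (wins − losses):
  A: 0 − 3 = -3
  B: 2 − 1 = 1
  C: 3 − 0 = 3
  D: 1 − 2 = -1
C has the best Copeland score.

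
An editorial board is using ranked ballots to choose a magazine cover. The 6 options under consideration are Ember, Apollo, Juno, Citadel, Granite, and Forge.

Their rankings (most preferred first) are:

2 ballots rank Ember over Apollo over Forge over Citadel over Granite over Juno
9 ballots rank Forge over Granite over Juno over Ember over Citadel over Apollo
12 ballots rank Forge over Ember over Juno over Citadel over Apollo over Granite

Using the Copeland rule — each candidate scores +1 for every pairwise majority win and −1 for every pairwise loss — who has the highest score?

Forge

Pairwise results:
  Ember vs Apollo: Ember wins 23–0.
  Ember vs Juno: Ember wins 14–9.
  Ember vs Citadel: Ember wins 23–0.
  Ember vs Granite: Ember wins 14–9.
  Ember vs Forge: Forge wins 21–2.
  Apollo vs Juno: Juno wins 21–2.
  Apollo vs Citadel: Citadel wins 21–2.
  Apollo vs Granite: Apollo wins 14–9.
  Apollo vs Forge: Forge wins 21–2.
  Juno vs Citadel: Juno wins 21–2.
  Juno vs Granite: Juno wins 12–11.
  Juno vs Forge: Forge wins 23–0.
  Citadel vs Granite: Citadel wins 14–9.
  Citadel vs Forge: Forge wins 23–0.
  Granite vs Forge: Forge wins 23–0.
Copeland scores (wins − losses):
  Ember: 4 − 1 = 3
  Apollo: 1 − 4 = -3
  Juno: 3 − 2 = 1
  Citadel: 2 − 3 = -1
  Granite: 0 − 5 = -5
  Forge: 5 − 0 = 5
Forge has the best Copeland score.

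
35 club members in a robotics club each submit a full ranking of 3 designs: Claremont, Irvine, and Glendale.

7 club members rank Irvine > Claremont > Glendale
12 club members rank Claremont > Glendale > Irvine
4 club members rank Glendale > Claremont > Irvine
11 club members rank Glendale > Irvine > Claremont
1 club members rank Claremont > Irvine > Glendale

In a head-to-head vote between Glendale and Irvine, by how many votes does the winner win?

Ballots ranking Glendale above Irvine: 12+4+11 = 27.
Ballots ranking Irvine above Glendale: 7+1 = 8.
Glendale wins 27–8, a margin of 19.

19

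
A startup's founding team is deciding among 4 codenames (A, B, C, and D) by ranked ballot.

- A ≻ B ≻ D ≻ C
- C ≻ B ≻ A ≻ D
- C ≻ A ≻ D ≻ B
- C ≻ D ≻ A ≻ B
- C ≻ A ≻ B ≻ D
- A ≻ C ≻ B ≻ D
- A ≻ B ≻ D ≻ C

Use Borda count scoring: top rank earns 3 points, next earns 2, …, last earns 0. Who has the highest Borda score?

Borda scores:
  A: 3 + 1 + 2 + 1 + 2 + 3 + 3 = 15
  B: 2 + 2 + 0 + 0 + 1 + 1 + 2 = 8
  C: 0 + 3 + 3 + 3 + 3 + 2 + 0 = 14
  D: 1 + 0 + 1 + 2 + 0 + 0 + 1 = 5
A has the highest total.

A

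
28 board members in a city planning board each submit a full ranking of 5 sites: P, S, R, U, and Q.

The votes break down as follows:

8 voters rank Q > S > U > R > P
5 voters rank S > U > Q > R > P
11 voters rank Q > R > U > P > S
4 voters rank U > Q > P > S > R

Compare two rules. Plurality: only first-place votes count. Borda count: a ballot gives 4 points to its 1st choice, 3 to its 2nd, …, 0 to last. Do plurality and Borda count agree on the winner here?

Plurality first-place counts: P 0, S 5, R 0, U 4, Q 19 → Q.
Borda totals: P 19, S 48, R 46, U 69, Q 98 → Q.
The two rules agree on Q.

Yes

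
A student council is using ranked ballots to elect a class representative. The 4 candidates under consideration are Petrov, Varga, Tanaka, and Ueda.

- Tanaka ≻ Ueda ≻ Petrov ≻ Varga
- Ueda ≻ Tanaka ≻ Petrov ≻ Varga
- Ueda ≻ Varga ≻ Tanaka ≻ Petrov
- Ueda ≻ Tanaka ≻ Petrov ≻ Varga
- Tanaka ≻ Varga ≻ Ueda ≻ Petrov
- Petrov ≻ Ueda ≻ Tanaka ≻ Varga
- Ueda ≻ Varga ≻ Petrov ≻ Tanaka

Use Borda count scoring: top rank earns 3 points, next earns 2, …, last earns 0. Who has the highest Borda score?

Borda scores:
  Petrov: 1 + 1 + 0 + 1 + 0 + 3 + 1 = 7
  Varga: 0 + 0 + 2 + 0 + 2 + 0 + 2 = 6
  Tanaka: 3 + 2 + 1 + 2 + 3 + 1 + 0 = 12
  Ueda: 2 + 3 + 3 + 3 + 1 + 2 + 3 = 17
Ueda has the highest total.

Ueda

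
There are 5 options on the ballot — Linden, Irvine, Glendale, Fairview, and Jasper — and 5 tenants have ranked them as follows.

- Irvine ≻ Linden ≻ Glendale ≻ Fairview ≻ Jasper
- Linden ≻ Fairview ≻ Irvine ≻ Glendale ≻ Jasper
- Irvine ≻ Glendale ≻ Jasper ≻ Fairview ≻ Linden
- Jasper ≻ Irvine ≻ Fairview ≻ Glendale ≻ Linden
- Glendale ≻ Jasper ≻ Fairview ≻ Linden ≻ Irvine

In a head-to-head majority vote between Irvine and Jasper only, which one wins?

Ballots ranking Irvine above Jasper: 3.
Ballots ranking Jasper above Irvine: 2.
Irvine wins the head-to-head, 3–2.

Irvine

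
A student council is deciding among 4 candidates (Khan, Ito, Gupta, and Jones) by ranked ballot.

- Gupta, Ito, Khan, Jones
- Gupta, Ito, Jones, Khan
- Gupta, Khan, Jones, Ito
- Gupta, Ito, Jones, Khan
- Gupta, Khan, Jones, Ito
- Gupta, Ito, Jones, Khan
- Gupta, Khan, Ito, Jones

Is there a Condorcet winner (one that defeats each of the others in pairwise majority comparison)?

Head-to-head results (7 voters total):
Khan vs Ito: Ito wins 4–3.
Khan vs Gupta: Gupta wins 7–0.
Khan vs Jones: Khan wins 4–3.
Ito vs Gupta: Gupta wins 7–0.
Ito vs Jones: Ito wins 5–2.
Gupta vs Jones: Gupta wins 7–0.
Gupta beats each rival — Khan (7–0), Ito (7–0), Jones (7–0) — so Gupta is the Condorcet winner.

Yes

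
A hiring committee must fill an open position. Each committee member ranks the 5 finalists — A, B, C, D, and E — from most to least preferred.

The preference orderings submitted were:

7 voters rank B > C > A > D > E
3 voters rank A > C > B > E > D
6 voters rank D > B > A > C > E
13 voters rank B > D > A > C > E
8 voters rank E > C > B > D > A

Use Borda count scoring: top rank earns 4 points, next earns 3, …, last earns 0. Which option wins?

Borda scores:
  A: 7·2 + 3·4 + 6·2 + 13·2 + 8·0 = 64
  B: 7·4 + 3·2 + 6·3 + 13·4 + 8·2 = 120
  C: 7·3 + 3·3 + 6·1 + 13·1 + 8·3 = 73
  D: 7·1 + 3·0 + 6·4 + 13·3 + 8·1 = 78
  E: 7·0 + 3·1 + 6·0 + 13·0 + 8·4 = 35
B has the highest total.

B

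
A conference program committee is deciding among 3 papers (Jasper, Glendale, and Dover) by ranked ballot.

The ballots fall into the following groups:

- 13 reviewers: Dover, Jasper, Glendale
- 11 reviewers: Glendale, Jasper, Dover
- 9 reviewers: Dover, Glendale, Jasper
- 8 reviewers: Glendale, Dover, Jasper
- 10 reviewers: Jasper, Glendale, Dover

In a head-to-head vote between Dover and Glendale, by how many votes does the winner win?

Ballots ranking Dover above Glendale: 13+9 = 22.
Ballots ranking Glendale above Dover: 11+8+10 = 29.
Glendale wins 29–22, a margin of 7.

7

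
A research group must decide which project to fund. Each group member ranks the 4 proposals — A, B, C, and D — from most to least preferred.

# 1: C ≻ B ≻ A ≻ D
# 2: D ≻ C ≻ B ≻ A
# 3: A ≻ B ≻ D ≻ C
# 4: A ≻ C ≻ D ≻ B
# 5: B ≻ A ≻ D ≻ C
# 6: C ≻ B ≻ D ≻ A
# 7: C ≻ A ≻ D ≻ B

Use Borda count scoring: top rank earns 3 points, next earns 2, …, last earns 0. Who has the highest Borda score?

C

Borda scores:
  A: 1 + 0 + 3 + 3 + 2 + 0 + 2 = 11
  B: 2 + 1 + 2 + 0 + 3 + 2 + 0 = 10
  C: 3 + 2 + 0 + 2 + 0 + 3 + 3 = 13
  D: 0 + 3 + 1 + 1 + 1 + 1 + 1 = 8
C has the highest total.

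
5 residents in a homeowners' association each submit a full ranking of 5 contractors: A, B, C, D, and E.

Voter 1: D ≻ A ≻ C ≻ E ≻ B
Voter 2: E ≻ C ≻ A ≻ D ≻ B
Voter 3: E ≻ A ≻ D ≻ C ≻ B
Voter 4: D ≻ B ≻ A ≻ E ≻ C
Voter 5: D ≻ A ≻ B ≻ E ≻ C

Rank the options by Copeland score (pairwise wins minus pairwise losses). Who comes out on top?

D

Pairwise results:
  A vs B: A wins 4–1.
  A vs C: A wins 4–1.
  A vs D: D wins 3–2.
  A vs E: A wins 3–2.
  B vs C: C wins 3–2.
  B vs D: D wins 5–0.
  B vs E: E wins 3–2.
  C vs D: D wins 4–1.
  C vs E: E wins 4–1.
  D vs E: D wins 3–2.
Copeland scores (wins − losses):
  A: 3 − 1 = 2
  B: 0 − 4 = -4
  C: 1 − 3 = -2
  D: 4 − 0 = 4
  E: 2 − 2 = 0
D has the best Copeland score.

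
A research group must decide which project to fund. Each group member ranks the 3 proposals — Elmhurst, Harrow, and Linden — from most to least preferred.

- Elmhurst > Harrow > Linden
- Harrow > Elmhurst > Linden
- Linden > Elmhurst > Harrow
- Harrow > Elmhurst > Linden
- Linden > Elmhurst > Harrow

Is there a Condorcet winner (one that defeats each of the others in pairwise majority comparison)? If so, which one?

Head-to-head results (5 voters total):
Elmhurst vs Harrow: Elmhurst wins 3–2.
Elmhurst vs Linden: Elmhurst wins 3–2.
Harrow vs Linden: Harrow wins 3–2.
Elmhurst beats each rival — Harrow (3–2), Linden (3–2) — so Elmhurst is the Condorcet winner.

Elmhurst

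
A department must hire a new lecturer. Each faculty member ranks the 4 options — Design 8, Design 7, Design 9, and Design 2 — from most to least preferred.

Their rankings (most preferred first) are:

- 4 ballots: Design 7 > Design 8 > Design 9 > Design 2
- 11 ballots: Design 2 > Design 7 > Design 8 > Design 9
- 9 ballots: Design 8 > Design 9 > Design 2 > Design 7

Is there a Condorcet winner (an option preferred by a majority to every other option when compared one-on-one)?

No

Head-to-head results (24 voters total):
Design 8 vs Design 7: Design 7 wins 15–9.
Design 8 vs Design 9: Design 8 wins 24–0.
Design 8 vs Design 2: Design 8 wins 13–11.
Design 7 vs Design 9: Design 7 wins 15–9.
Design 7 vs Design 2: Design 2 wins 20–4.
Design 9 vs Design 2: Design 9 wins 13–11.
No candidate beats all others: Design 8 beats Design 2 beats Design 7 beats Design 8, a majority cycle.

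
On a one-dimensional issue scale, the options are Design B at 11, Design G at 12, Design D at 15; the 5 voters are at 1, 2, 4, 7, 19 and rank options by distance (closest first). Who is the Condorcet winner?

Design B

With single-peaked preferences on a line, the Condorcet winner is the candidate closest to the median voter.
The median voter (position 4) is closest to Design B at 11.
Check: Design B vs Design G — voters closer to Design B: 4 of 5.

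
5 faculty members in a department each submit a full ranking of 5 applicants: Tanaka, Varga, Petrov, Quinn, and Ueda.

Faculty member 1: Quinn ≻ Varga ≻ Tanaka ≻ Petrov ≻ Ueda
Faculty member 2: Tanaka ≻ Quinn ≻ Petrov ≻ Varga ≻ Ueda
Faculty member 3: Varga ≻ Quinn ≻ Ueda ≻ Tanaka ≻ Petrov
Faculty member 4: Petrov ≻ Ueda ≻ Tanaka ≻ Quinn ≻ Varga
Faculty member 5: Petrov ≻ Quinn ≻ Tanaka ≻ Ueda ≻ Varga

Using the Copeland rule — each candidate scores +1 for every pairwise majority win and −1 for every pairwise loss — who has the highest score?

Pairwise results:
  Tanaka vs Varga: Tanaka wins 3–2.
  Tanaka vs Petrov: Tanaka wins 3–2.
  Tanaka vs Quinn: Quinn wins 3–2.
  Tanaka vs Ueda: Tanaka wins 3–2.
  Varga vs Petrov: Petrov wins 3–2.
  Varga vs Quinn: Quinn wins 4–1.
  Varga vs Ueda: Varga wins 3–2.
  Petrov vs Quinn: Quinn wins 3–2.
  Petrov vs Ueda: Petrov wins 4–1.
  Quinn vs Ueda: Quinn wins 4–1.
Copeland scores (wins − losses):
  Tanaka: 3 − 1 = 2
  Varga: 1 − 3 = -2
  Petrov: 2 − 2 = 0
  Quinn: 4 − 0 = 4
  Ueda: 0 − 4 = -4
Quinn has the best Copeland score.

Quinn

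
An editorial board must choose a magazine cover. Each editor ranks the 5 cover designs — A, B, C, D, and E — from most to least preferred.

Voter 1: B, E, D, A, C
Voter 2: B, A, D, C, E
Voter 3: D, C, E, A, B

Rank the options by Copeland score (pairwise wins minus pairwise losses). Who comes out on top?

Pairwise results:
  A vs B: B wins 2–1.
  A vs C: A wins 2–1.
  A vs D: D wins 2–1.
  A vs E: E wins 2–1.
  B vs C: B wins 2–1.
  B vs D: B wins 2–1.
  B vs E: B wins 2–1.
  C vs D: D wins 3–0.
  C vs E: C wins 2–1.
  D vs E: D wins 2–1.
Copeland scores (wins − losses):
  A: 1 − 3 = -2
  B: 4 − 0 = 4
  C: 1 − 3 = -2
  D: 3 − 1 = 2
  E: 1 − 3 = -2
B has the best Copeland score.

B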